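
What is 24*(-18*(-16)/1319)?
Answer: 6912/1319 ≈ 5.2403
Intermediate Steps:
24*(-18*(-16)/1319) = 24*(288*(1/1319)) = 24*(288/1319) = 6912/1319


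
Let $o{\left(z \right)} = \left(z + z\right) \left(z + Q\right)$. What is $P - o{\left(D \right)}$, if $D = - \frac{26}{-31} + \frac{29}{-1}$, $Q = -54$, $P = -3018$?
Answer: $- \frac{7347360}{961} \approx -7645.5$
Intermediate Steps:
$D = - \frac{873}{31}$ ($D = \left(-26\right) \left(- \frac{1}{31}\right) + 29 \left(-1\right) = \frac{26}{31} - 29 = - \frac{873}{31} \approx -28.161$)
$o{\left(z \right)} = 2 z \left(-54 + z\right)$ ($o{\left(z \right)} = \left(z + z\right) \left(z - 54\right) = 2 z \left(-54 + z\right)$)
$P - o{\left(D \right)} = -3018 - 2 \left(- \frac{873}{31}\right) \left(-54 - \frac{873}{31}\right) = -3018 - 2 \left(- \frac{873}{31}\right) \left(- \frac{2547}{31}\right) = -3018 - \frac{4447062}{961} = - \frac{7347360}{961}$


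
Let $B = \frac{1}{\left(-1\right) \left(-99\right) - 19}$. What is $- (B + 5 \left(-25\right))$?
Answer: $\frac{9999}{80} \approx 124.99$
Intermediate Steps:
$B = \frac{1}{80}$ ($B = \frac{1}{99 - 19} = \frac{1}{80} \approx 0.0125$)
$- (B + 5 \left(-25\right)) = - (\frac{1}{80} + 5 \left(-25\right)) = - (\frac{1}{80} - 125) = \left(-1\right) \left(- \frac{9999}{80}\right) = \frac{9999}{80}$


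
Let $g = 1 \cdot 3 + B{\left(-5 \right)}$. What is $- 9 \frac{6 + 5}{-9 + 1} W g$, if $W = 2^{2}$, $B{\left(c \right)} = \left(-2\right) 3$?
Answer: $- \frac{297}{2} \approx -148.5$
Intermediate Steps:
$B{\left(c \right)} = -6$
$g = -3$ ($g = 1 \cdot 3 - 6 = 3 - 6 = -3$)
$W = 4$
$- 9 \frac{6 + 5}{-9 + 1} W g = - 9 \frac{6 + 5}{-9 + 1} \cdot 4 \left(-3\right) = - 9 \frac{11}{-8} \cdot 4 \left(-3\right) = - 9 \cdot 11 \left(- \frac{1}{8}\right) 4 \left(-3\right) = \left(-9\right) \left(- \frac{11}{8}\right) 4 \left(-3\right) = \frac{99}{8} \cdot 4 \left(-3\right) = \frac{99}{2} \left(-3\right) = - \frac{297}{2}$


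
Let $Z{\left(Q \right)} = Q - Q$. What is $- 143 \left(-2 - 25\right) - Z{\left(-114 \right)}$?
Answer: $3861$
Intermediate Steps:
$Z{\left(Q \right)} = 0$
$- 143 \left(-2 - 25\right) - Z{\left(-114 \right)} = - 143 \left(-2 - 25\right) - 0 = - 143 \left(-2 - 25\right) + 0 = \left(-143\right) \left(-27\right) + 0 = 3861 + 0 = 3861$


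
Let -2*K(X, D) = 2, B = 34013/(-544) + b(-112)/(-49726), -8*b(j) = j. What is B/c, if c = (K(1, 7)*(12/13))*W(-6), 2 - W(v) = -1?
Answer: 10993697351/486916992 ≈ 22.578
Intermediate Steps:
b(j) = -j/8
W(v) = 3 (W(v) = 2 - 1*(-1) = 2 + 1 = 3)
B = -845669027/13525472 (B = 34013/(-544) - 1/8*(-112)/(-49726) = 34013*(-1/544) + 14*(-1/49726) = -34013/544 - 7/24863 = -845669027/13525472 ≈ -62.524)
K(X, D) = -1 (K(X, D) = -1/2*2 = -1)
c = -36/13 (c = -12/13*3 = -36/13 ≈ -2.7692)
B/c = -845669027/(13525472*(-36/13)) = -845669027/13525472*(-13/36) = 10993697351/486916992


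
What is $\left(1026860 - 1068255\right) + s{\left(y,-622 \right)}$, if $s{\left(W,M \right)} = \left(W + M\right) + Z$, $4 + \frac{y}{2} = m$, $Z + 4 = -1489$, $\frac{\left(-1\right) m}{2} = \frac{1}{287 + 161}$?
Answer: $- \frac{4874017}{112} \approx -43518.0$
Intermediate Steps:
$m = - \frac{1}{224}$ ($m = - \frac{2}{287 + 161} = - \frac{2}{448} = \left(-2\right) \frac{1}{448} = - \frac{1}{224} \approx -0.0044643$)
$Z = -1493$ ($Z = -4 - 1489 = -1493$)
$y = - \frac{897}{112}$ ($y = -8 + 2 \left(- \frac{1}{224}\right) = -8 - \frac{1}{112} = - \frac{897}{112} \approx -8.0089$)
$s{\left(W,M \right)} = -1493 + M + W$ ($s{\left(W,M \right)} = \left(W + M\right) - 1493 = \left(M + W\right) - 1493 = -1493 + M + W$)
$\left(1026860 - 1068255\right) + s{\left(y,-622 \right)} = \left(1026860 - 1068255\right) - \frac{237777}{112} = -41395 - \frac{237777}{112} = - \frac{4874017}{112}$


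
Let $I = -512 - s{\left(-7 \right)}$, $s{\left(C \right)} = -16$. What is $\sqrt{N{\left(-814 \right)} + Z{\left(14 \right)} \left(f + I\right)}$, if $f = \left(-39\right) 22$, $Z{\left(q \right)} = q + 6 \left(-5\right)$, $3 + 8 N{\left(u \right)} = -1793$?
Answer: $\frac{\sqrt{85758}}{2} \approx 146.42$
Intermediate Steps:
$N{\left(u \right)} = - \frac{449}{2}$ ($N{\left(u \right)} = - \frac{3}{8} + \frac{1}{8} \left(-1793\right) = - \frac{3}{8} - \frac{1793}{8} = - \frac{449}{2}$)
$Z{\left(q \right)} = -30 + q$ ($Z{\left(q \right)} = q - 30 = -30 + q$)
$f = -858$
$I = -496$ ($I = -512 - -16 = -512 + 16 = -496$)
$\sqrt{N{\left(-814 \right)} + Z{\left(14 \right)} \left(f + I\right)} = \sqrt{- \frac{449}{2} + \left(-30 + 14\right) \left(-858 - 496\right)} = \sqrt{- \frac{449}{2} - -21664} = \sqrt{- \frac{449}{2} + 21664} = \sqrt{\frac{42879}{2}} = \frac{\sqrt{85758}}{2}$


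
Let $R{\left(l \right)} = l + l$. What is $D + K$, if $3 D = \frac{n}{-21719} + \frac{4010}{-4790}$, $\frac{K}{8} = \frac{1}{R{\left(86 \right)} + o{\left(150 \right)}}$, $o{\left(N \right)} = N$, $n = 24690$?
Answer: $- \frac{3181427657}{5024842683} \approx -0.63314$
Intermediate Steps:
$R{\left(l \right)} = 2 l$
$K = \frac{4}{161}$ ($K = \frac{8}{2 \cdot 86 + 150} = \frac{8}{172 + 150} = \frac{8}{322} = 8 \cdot \frac{1}{322} = \frac{4}{161} \approx 0.024845$)
$D = - \frac{20535829}{31210203}$ ($D = \frac{\frac{24690}{-21719} + \frac{4010}{-4790}}{3} = \frac{24690 \left(- \frac{1}{21719}\right) + 4010 \left(- \frac{1}{4790}\right)}{3} = \frac{- \frac{24690}{21719} - \frac{401}{479}}{3} = \frac{1}{3} \left(- \frac{20535829}{10403401}\right) = - \frac{20535829}{31210203} \approx -0.65798$)
$D + K = - \frac{20535829}{31210203} + \frac{4}{161} = - \frac{3181427657}{5024842683}$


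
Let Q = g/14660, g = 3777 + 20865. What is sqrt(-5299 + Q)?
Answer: I*sqrt(284619128170)/7330 ≈ 72.783*I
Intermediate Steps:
g = 24642
Q = 12321/7330 (Q = 24642/14660 = 24642*(1/14660) = 12321/7330 ≈ 1.6809)
sqrt(-5299 + Q) = sqrt(-5299 + 12321/7330) = sqrt(-38829349/7330) = I*sqrt(284619128170)/7330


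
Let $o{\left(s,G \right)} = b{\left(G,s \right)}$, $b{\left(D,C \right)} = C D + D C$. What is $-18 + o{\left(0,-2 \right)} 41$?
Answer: $-18$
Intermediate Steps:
$b{\left(D,C \right)} = 2 C D$ ($b{\left(D,C \right)} = C D + C D = 2 C D$)
$o{\left(s,G \right)} = 2 G s$ ($o{\left(s,G \right)} = 2 s G = 2 G s$)
$-18 + o{\left(0,-2 \right)} 41 = -18 + 2 \left(-2\right) 0 \cdot 41 = -18 + 0 \cdot 41 = -18 + 0 = -18$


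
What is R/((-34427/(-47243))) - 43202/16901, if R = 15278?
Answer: 12197292025900/581850727 ≈ 20963.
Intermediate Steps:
R/((-34427/(-47243))) - 43202/16901 = 15278/((-34427/(-47243))) - 43202/16901 = 15278/((-34427*(-1/47243))) - 43202*1/16901 = 15278/(34427/47243) - 43202/16901 = 15278*(47243/34427) - 43202/16901 = 721778554/34427 - 43202/16901 = 12197292025900/581850727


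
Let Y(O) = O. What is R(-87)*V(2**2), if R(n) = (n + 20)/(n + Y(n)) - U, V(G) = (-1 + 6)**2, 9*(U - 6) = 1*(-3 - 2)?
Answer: -66025/522 ≈ -126.48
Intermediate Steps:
U = 49/9 (U = 6 + (1*(-3 - 2))/9 = 6 + (1*(-5))/9 = 6 + (1/9)*(-5) = 6 - 5/9 = 49/9 ≈ 5.4444)
V(G) = 25 (V(G) = 5**2 = 25)
R(n) = -49/9 + (20 + n)/(2*n) (R(n) = (n + 20)/(n + n) - 1*49/9 = (20 + n)/((2*n)) - 49/9 = (20 + n)*(1/(2*n)) - 49/9 = (20 + n)/(2*n) - 49/9 = -49/9 + (20 + n)/(2*n))
R(-87)*V(2**2) = (-89/18 + 10/(-87))*25 = (-89/18 + 10*(-1/87))*25 = (-89/18 - 10/87)*25 = -2641/522*25 = -66025/522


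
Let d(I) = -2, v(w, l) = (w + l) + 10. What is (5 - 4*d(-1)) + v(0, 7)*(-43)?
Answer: -718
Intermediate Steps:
v(w, l) = 10 + l + w (v(w, l) = (l + w) + 10 = 10 + l + w)
(5 - 4*d(-1)) + v(0, 7)*(-43) = (5 - 4*(-2)) + (10 + 7 + 0)*(-43) = (5 + 8) + 17*(-43) = 13 - 731 = -718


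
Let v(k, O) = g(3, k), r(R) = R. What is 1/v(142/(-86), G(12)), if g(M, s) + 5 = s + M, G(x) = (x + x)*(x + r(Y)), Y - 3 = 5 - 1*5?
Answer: -43/157 ≈ -0.27389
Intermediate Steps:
Y = 3 (Y = 3 + (5 - 1*5) = 3 + (5 - 5) = 3 + 0 = 3)
G(x) = 2*x*(3 + x) (G(x) = (x + x)*(x + 3) = (2*x)*(3 + x) = 2*x*(3 + x))
g(M, s) = -5 + M + s (g(M, s) = -5 + (s + M) = -5 + (M + s) = -5 + M + s)
v(k, O) = -2 + k (v(k, O) = -5 + 3 + k = -2 + k)
1/v(142/(-86), G(12)) = 1/(-2 + 142/(-86)) = 1/(-2 + 142*(-1/86)) = 1/(-2 - 71/43) = 1/(-157/43) = -43/157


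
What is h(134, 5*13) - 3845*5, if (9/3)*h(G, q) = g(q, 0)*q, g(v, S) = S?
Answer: -19225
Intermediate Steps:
h(G, q) = 0 (h(G, q) = (0*q)/3 = (⅓)*0 = 0)
h(134, 5*13) - 3845*5 = 0 - 3845*5 = 0 - 1*19225 = 0 - 19225 = -19225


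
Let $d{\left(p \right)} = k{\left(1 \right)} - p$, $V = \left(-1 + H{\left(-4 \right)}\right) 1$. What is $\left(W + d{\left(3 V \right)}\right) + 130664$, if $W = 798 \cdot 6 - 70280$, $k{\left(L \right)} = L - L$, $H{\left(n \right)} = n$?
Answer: $65187$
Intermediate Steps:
$V = -5$ ($V = \left(-1 - 4\right) 1 = \left(-5\right) 1 = -5$)
$k{\left(L \right)} = 0$
$W = -65492$ ($W = 4788 - 70280 = -65492$)
$d{\left(p \right)} = - p$ ($d{\left(p \right)} = 0 - p = - p$)
$\left(W + d{\left(3 V \right)}\right) + 130664 = \left(-65492 - 3 \left(-5\right)\right) + 130664 = \left(-65492 - -15\right) + 130664 = \left(-65492 + 15\right) + 130664 = -65477 + 130664 = 65187$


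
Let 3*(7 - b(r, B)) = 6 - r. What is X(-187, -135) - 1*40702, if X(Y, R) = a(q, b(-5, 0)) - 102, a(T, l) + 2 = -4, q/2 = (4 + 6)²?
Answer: -40810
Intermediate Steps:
b(r, B) = 5 + r/3 (b(r, B) = 7 - (6 - r)/3 = 7 + (-2 + r/3) = 5 + r/3)
q = 200 (q = 2*(4 + 6)² = 2*10² = 2*100 = 200)
a(T, l) = -6 (a(T, l) = -2 - 4 = -6)
X(Y, R) = -108 (X(Y, R) = -6 - 102 = -108)
X(-187, -135) - 1*40702 = -108 - 1*40702 = -108 - 40702 = -40810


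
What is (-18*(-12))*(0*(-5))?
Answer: 0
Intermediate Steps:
(-18*(-12))*(0*(-5)) = 216*0 = 0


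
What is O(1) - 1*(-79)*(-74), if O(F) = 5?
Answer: -5841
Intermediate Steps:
O(1) - 1*(-79)*(-74) = 5 - 1*(-79)*(-74) = 5 + 79*(-74) = 5 - 5846 = -5841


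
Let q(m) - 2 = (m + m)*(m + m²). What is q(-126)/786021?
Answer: -3968998/786021 ≈ -5.0495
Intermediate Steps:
q(m) = 2 + 2*m*(m + m²) (q(m) = 2 + (m + m)*(m + m²) = 2 + (2*m)*(m + m²) = 2 + 2*m*(m + m²))
q(-126)/786021 = (2 + 2*(-126)² + 2*(-126)³)/786021 = (2 + 2*15876 + 2*(-2000376))*(1/786021) = (2 + 31752 - 4000752)*(1/786021) = -3968998*1/786021 = -3968998/786021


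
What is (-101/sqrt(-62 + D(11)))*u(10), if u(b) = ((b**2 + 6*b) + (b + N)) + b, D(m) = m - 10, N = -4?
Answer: 17776*I*sqrt(61)/61 ≈ 2276.0*I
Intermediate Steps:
D(m) = -10 + m
u(b) = -4 + b**2 + 8*b (u(b) = ((b**2 + 6*b) + (b - 4)) + b = ((b**2 + 6*b) + (-4 + b)) + b = (-4 + b**2 + 7*b) + b = -4 + b**2 + 8*b)
(-101/sqrt(-62 + D(11)))*u(10) = (-101/sqrt(-62 + (-10 + 11)))*(-4 + 10**2 + 8*10) = (-101/sqrt(-62 + 1))*(-4 + 100 + 80) = -101*(-I*sqrt(61)/61)*176 = -(-101)*I*sqrt(61)/61*176 = (101*I*sqrt(61)/61)*176 = 17776*I*sqrt(61)/61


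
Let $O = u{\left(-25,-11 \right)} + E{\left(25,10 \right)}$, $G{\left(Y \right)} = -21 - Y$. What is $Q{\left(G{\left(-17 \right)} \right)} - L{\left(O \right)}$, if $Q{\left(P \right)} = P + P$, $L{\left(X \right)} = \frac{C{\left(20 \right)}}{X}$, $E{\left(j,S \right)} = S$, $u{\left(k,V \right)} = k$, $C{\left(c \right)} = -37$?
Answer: $- \frac{157}{15} \approx -10.467$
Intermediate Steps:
$O = -15$ ($O = -25 + 10 = -15$)
$L{\left(X \right)} = - \frac{37}{X}$
$Q{\left(P \right)} = 2 P$
$Q{\left(G{\left(-17 \right)} \right)} - L{\left(O \right)} = 2 \left(-21 - -17\right) - - \frac{37}{-15} = 2 \left(-21 + 17\right) - \left(-37\right) \left(- \frac{1}{15}\right) = 2 \left(-4\right) - \frac{37}{15} = -8 - \frac{37}{15} = - \frac{157}{15}$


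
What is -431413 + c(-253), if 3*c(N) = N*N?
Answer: -1230230/3 ≈ -4.1008e+5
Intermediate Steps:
c(N) = N²/3 (c(N) = (N*N)/3 = N²/3)
-431413 + c(-253) = -431413 + (⅓)*(-253)² = -431413 + (⅓)*64009 = -431413 + 64009/3 = -1230230/3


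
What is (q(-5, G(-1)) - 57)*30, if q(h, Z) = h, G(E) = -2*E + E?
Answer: -1860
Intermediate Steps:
G(E) = -E
(q(-5, G(-1)) - 57)*30 = (-5 - 57)*30 = -62*30 = -1860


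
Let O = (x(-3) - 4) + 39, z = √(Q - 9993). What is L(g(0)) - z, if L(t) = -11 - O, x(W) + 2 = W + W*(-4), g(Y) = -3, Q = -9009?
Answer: -53 - I*√19002 ≈ -53.0 - 137.85*I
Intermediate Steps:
x(W) = -2 - 3*W (x(W) = -2 + (W + W*(-4)) = -2 + (W - 4*W) = -2 - 3*W)
z = I*√19002 (z = √(-9009 - 9993) = √(-19002) = I*√19002 ≈ 137.85*I)
O = 42 (O = ((-2 - 3*(-3)) - 4) + 39 = ((-2 + 9) - 4) + 39 = (7 - 4) + 39 = 3 + 39 = 42)
L(t) = -53 (L(t) = -11 - 1*42 = -11 - 42 = -53)
L(g(0)) - z = -53 - I*√19002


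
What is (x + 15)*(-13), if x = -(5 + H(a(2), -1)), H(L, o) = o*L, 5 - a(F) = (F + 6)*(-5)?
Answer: -715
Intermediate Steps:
a(F) = 35 + 5*F (a(F) = 5 - (F + 6)*(-5) = 5 - (6 + F)*(-5) = 5 - (-30 - 5*F) = 5 + (30 + 5*F) = 35 + 5*F)
H(L, o) = L*o
x = 40 (x = -(5 + (35 + 5*2)*(-1)) = -(5 + (35 + 10)*(-1)) = -(5 + 45*(-1)) = -(5 - 45) = -1*(-40) = 40)
(x + 15)*(-13) = (40 + 15)*(-13) = 55*(-13) = -715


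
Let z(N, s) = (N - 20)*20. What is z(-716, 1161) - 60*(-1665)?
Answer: 85180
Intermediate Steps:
z(N, s) = -400 + 20*N (z(N, s) = (-20 + N)*20 = -400 + 20*N)
z(-716, 1161) - 60*(-1665) = (-400 + 20*(-716)) - 60*(-1665) = (-400 - 14320) - 1*(-99900) = -14720 + 99900 = 85180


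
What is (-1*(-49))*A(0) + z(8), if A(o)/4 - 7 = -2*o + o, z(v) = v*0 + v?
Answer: 1380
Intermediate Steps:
z(v) = v (z(v) = 0 + v = v)
A(o) = 28 - 4*o (A(o) = 28 + 4*(-2*o + o) = 28 + 4*(-o) = 28 - 4*o)
(-1*(-49))*A(0) + z(8) = (-1*(-49))*(28 - 4*0) + 8 = 49*(28 + 0) + 8 = 49*28 + 8 = 1372 + 8 = 1380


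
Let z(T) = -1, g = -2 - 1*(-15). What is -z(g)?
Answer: 1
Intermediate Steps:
g = 13 (g = -2 + 15 = 13)
-z(g) = -1*(-1) = 1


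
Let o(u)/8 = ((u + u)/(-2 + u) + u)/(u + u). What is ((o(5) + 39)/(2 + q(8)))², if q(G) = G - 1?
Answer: 18769/729 ≈ 25.746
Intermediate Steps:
q(G) = -1 + G
o(u) = 4*(u + 2*u/(-2 + u))/u (o(u) = 8*(((u + u)/(-2 + u) + u)/(u + u)) = 8*(((2*u)/(-2 + u) + u)/((2*u))) = 8*((2*u/(-2 + u) + u)*(1/(2*u))) = 8*((u + 2*u/(-2 + u))*(1/(2*u))) = 8*((u + 2*u/(-2 + u))/(2*u)) = 4*(u + 2*u/(-2 + u))/u)
((o(5) + 39)/(2 + q(8)))² = ((4*5/(-2 + 5) + 39)/(2 + (-1 + 8)))² = ((4*5/3 + 39)/(2 + 7))² = ((4*5*(⅓) + 39)/9)² = ((20/3 + 39)*(⅑))² = ((137/3)*(⅑))² = (137/27)² = 18769/729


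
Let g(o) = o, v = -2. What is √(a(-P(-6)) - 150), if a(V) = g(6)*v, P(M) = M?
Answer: 9*I*√2 ≈ 12.728*I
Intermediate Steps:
a(V) = -12 (a(V) = 6*(-2) = -12)
√(a(-P(-6)) - 150) = √(-12 - 150) = √(-162) = 9*I*√2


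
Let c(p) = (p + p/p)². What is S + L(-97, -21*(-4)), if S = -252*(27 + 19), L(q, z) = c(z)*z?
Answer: 595308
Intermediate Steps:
c(p) = (1 + p)² (c(p) = (p + 1)² = (1 + p)²)
L(q, z) = z*(1 + z)² (L(q, z) = (1 + z)²*z = z*(1 + z)²)
S = -11592 (S = -252*46 = -11592)
S + L(-97, -21*(-4)) = -11592 + (-21*(-4))*(1 - 21*(-4))² = -11592 + 84*(1 + 84)² = -11592 + 84*85² = -11592 + 84*7225 = -11592 + 606900 = 595308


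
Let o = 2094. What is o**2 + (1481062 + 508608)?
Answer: 6374506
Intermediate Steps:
o**2 + (1481062 + 508608) = 2094**2 + (1481062 + 508608) = 4384836 + 1989670 = 6374506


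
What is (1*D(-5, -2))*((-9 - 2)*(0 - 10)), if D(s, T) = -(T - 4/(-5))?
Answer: 132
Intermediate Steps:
D(s, T) = -4/5 - T (D(s, T) = -(T - 4*(-1/5)) = -(T + 4/5) = -(4/5 + T) = -4/5 - T)
(1*D(-5, -2))*((-9 - 2)*(0 - 10)) = (1*(-4/5 - 1*(-2)))*((-9 - 2)*(0 - 10)) = (1*(-4/5 + 2))*(-11*(-10)) = (1*(6/5))*110 = (6/5)*110 = 132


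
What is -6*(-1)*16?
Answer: 96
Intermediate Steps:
-6*(-1)*16 = 6*16 = 96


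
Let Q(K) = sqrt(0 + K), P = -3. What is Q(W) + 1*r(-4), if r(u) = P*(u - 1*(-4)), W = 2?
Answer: sqrt(2) ≈ 1.4142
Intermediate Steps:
Q(K) = sqrt(K)
r(u) = -12 - 3*u (r(u) = -3*(u - 1*(-4)) = -3*(u + 4) = -3*(4 + u) = -12 - 3*u)
Q(W) + 1*r(-4) = sqrt(2) + 1*(-12 - 3*(-4)) = sqrt(2) + 1*(-12 + 12) = sqrt(2) + 1*0 = sqrt(2) + 0 = sqrt(2)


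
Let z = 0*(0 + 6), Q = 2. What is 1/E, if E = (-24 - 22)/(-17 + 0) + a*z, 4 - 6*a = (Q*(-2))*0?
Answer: 17/46 ≈ 0.36957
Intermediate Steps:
z = 0 (z = 0*6 = 0)
a = 2/3 (a = 2/3 - 2*(-2)*0/6 = 2/3 - (-2)*0/3 = 2/3 - 1/6*0 = 2/3 + 0 = 2/3 ≈ 0.66667)
E = 46/17 (E = (-24 - 22)/(-17 + 0) + (2/3)*0 = -46/(-17) + 0 = -46*(-1/17) + 0 = 46/17 + 0 = 46/17 ≈ 2.7059)
1/E = 1/(46/17) = 17/46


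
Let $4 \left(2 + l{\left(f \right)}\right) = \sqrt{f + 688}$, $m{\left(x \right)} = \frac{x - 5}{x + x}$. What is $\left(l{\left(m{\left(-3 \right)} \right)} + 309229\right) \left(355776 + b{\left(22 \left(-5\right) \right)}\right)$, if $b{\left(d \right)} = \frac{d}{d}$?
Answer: $110015854379 + \frac{355777 \sqrt{1551}}{6} \approx 1.1002 \cdot 10^{11}$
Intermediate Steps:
$m{\left(x \right)} = \frac{-5 + x}{2 x}$
$b{\left(d \right)} = 1$
$l{\left(f \right)} = -2 + \frac{\sqrt{688 + f}}{4}$ ($l{\left(f \right)} = -2 + \frac{\sqrt{f + 688}}{4} = -2 + \frac{\sqrt{688 + f}}{4}$)
$\left(l{\left(m{\left(-3 \right)} \right)} + 309229\right) \left(355776 + b{\left(22 \left(-5\right) \right)}\right) = \left(\left(-2 + \frac{\sqrt{688 + \frac{-5 - 3}{2 \left(-3\right)}}}{4}\right) + 309229\right) \left(355776 + 1\right) = \left(\left(-2 + \frac{\sqrt{688 + \frac{1}{2} \left(- \frac{1}{3}\right) \left(-8\right)}}{4}\right) + 309229\right) 355777 = \left(\left(-2 + \frac{\sqrt{688 + \frac{4}{3}}}{4}\right) + 309229\right) 355777 = \left(\left(-2 + \frac{\sqrt{\frac{2068}{3}}}{4}\right) + 309229\right) 355777 = \left(\left(-2 + \frac{\frac{2}{3} \sqrt{1551}}{4}\right) + 309229\right) 355777 = \left(\left(-2 + \frac{\sqrt{1551}}{6}\right) + 309229\right) 355777 = \left(309227 + \frac{\sqrt{1551}}{6}\right) 355777 = 110015854379 + \frac{355777 \sqrt{1551}}{6}$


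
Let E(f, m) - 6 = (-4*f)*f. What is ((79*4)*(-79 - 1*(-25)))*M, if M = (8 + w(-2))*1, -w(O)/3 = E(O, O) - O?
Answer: -546048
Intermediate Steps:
E(f, m) = 6 - 4*f**2 (E(f, m) = 6 + (-4*f)*f = 6 - 4*f**2)
w(O) = -18 + 3*O + 12*O**2 (w(O) = -3*((6 - 4*O**2) - O) = -3*(6 - O - 4*O**2) = -18 + 3*O + 12*O**2)
M = 32 (M = (8 + (-18 + 3*(-2) + 12*(-2)**2))*1 = (8 + (-18 - 6 + 12*4))*1 = (8 + (-18 - 6 + 48))*1 = (8 + 24)*1 = 32*1 = 32)
((79*4)*(-79 - 1*(-25)))*M = ((79*4)*(-79 - 1*(-25)))*32 = (316*(-79 + 25))*32 = (316*(-54))*32 = -17064*32 = -546048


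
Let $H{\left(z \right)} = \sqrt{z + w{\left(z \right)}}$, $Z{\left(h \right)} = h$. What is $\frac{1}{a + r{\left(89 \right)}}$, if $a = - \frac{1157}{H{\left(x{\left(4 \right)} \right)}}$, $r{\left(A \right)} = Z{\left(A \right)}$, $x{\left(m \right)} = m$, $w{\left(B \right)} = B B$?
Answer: $- \frac{20}{13261} - \frac{26 \sqrt{5}}{13261} \approx -0.0058923$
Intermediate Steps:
$w{\left(B \right)} = B^{2}$
$H{\left(z \right)} = \sqrt{z + z^{2}}$
$r{\left(A \right)} = A$
$a = - \frac{1157 \sqrt{5}}{10}$ ($a = - \frac{1157}{\sqrt{4 \left(1 + 4\right)}} = - \frac{1157}{\sqrt{4 \cdot 5}} = - \frac{1157}{\sqrt{20}} = - \frac{1157}{2 \sqrt{5}} = - 1157 \frac{\sqrt{5}}{10} = - \frac{1157 \sqrt{5}}{10} \approx -258.71$)
$\frac{1}{a + r{\left(89 \right)}} = \frac{1}{- \frac{1157 \sqrt{5}}{10} + 89} = \frac{1}{89 - \frac{1157 \sqrt{5}}{10}}$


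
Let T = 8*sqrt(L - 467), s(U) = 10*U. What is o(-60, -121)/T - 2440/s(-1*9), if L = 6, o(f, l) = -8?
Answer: 244/9 + I*sqrt(461)/461 ≈ 27.111 + 0.046575*I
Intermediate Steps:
T = 8*I*sqrt(461) (T = 8*sqrt(6 - 467) = 8*sqrt(-461) = 8*(I*sqrt(461)) = 8*I*sqrt(461) ≈ 171.77*I)
o(-60, -121)/T - 2440/s(-1*9) = -8*(-I*sqrt(461)/3688) - 2440/(10*(-1*9)) = -(-1)*I*sqrt(461)/461 - 2440/(10*(-9)) = I*sqrt(461)/461 - 2440/(-90) = I*sqrt(461)/461 - 2440*(-1/90) = I*sqrt(461)/461 + 244/9 = 244/9 + I*sqrt(461)/461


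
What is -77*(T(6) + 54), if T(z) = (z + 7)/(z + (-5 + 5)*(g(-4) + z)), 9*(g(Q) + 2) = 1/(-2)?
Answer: -25949/6 ≈ -4324.8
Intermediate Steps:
g(Q) = -37/18 (g(Q) = -2 + (1/9)/(-2) = -2 + (1/9)*(-1/2) = -2 - 1/18 = -37/18)
T(z) = (7 + z)/z (T(z) = (z + 7)/(z + (-5 + 5)*(-37/18 + z)) = (7 + z)/(z + 0*(-37/18 + z)) = (7 + z)/(z + 0) = (7 + z)/z)
-77*(T(6) + 54) = -77*((7 + 6)/6 + 54) = -77*((1/6)*13 + 54) = -77*(13/6 + 54) = -77*337/6 = -25949/6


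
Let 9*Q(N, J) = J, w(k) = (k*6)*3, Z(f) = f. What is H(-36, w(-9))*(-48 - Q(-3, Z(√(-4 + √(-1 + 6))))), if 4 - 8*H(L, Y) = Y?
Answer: -996 - 83*I*√(4 - √5)/36 ≈ -996.0 - 3.0621*I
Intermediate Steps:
w(k) = 18*k (w(k) = (6*k)*3 = 18*k)
Q(N, J) = J/9
H(L, Y) = ½ - Y/8
H(-36, w(-9))*(-48 - Q(-3, Z(√(-4 + √(-1 + 6))))) = (½ - 9*(-9)/4)*(-48 - √(-4 + √(-1 + 6))/9) = (½ - ⅛*(-162))*(-48 - √(-4 + √5)/9) = (½ + 81/4)*(-48 - √(-4 + √5)/9) = 83*(-48 - √(-4 + √5)/9)/4 = -996 - 83*√(-4 + √5)/36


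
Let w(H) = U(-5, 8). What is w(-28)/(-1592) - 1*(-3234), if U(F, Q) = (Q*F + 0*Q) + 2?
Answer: 2574283/796 ≈ 3234.0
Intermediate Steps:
U(F, Q) = 2 + F*Q (U(F, Q) = (F*Q + 0) + 2 = F*Q + 2 = 2 + F*Q)
w(H) = -38 (w(H) = 2 - 5*8 = 2 - 40 = -38)
w(-28)/(-1592) - 1*(-3234) = -38/(-1592) - 1*(-3234) = -38*(-1/1592) + 3234 = 19/796 + 3234 = 2574283/796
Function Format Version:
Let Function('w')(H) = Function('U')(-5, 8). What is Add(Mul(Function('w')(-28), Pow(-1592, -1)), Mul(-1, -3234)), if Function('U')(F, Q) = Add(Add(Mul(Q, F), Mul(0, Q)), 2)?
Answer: Rational(2574283, 796) ≈ 3234.0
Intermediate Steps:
Function('U')(F, Q) = Add(2, Mul(F, Q)) (Function('U')(F, Q) = Add(Add(Mul(F, Q), 0), 2) = Add(Mul(F, Q), 2) = Add(2, Mul(F, Q)))
Function('w')(H) = -38 (Function('w')(H) = Add(2, Mul(-5, 8)) = Add(2, -40) = -38)
Add(Mul(Function('w')(-28), Pow(-1592, -1)), Mul(-1, -3234)) = Add(Mul(-38, Pow(-1592, -1)), Mul(-1, -3234)) = Add(Mul(-38, Rational(-1, 1592)), 3234) = Add(Rational(19, 796), 3234) = Rational(2574283, 796)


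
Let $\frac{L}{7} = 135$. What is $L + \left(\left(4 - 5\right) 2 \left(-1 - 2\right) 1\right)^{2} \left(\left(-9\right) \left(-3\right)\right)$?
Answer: $1917$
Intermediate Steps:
$L = 945$ ($L = 7 \cdot 135 = 945$)
$L + \left(\left(4 - 5\right) 2 \left(-1 - 2\right) 1\right)^{2} \left(\left(-9\right) \left(-3\right)\right) = 945 + \left(\left(4 - 5\right) 2 \left(-1 - 2\right) 1\right)^{2} \left(\left(-9\right) \left(-3\right)\right) = 945 + \left(\left(-1\right) 2 \left(-3\right) 1\right)^{2} \cdot 27 = 945 + \left(\left(-2\right) \left(-3\right) 1\right)^{2} \cdot 27 = 945 + \left(6 \cdot 1\right)^{2} \cdot 27 = 945 + 6^{2} \cdot 27 = 945 + 36 \cdot 27 = 945 + 972 = 1917$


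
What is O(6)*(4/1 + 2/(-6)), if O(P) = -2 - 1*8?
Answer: -110/3 ≈ -36.667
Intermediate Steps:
O(P) = -10 (O(P) = -2 - 8 = -10)
O(6)*(4/1 + 2/(-6)) = -10*(4/1 + 2/(-6)) = -10*(4*1 + 2*(-1/6)) = -10*(4 - 1/3) = -10*11/3 = -110/3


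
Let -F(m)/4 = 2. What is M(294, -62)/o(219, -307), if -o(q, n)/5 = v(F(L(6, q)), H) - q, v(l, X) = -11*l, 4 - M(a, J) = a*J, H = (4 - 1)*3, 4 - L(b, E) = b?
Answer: 18232/655 ≈ 27.835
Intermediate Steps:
L(b, E) = 4 - b
F(m) = -8 (F(m) = -4*2 = -8)
H = 9 (H = 3*3 = 9)
M(a, J) = 4 - J*a (M(a, J) = 4 - a*J = 4 - J*a)
o(q, n) = -440 + 5*q (o(q, n) = -5*(-11*(-8) - q) = -5*(88 - q) = -440 + 5*q)
M(294, -62)/o(219, -307) = (4 - 1*(-62)*294)/(-440 + 5*219) = (4 + 18228)/(-440 + 1095) = 18232/655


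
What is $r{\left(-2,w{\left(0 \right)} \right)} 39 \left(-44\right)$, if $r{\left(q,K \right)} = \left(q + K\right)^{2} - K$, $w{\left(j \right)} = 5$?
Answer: $-6864$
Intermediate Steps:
$r{\left(q,K \right)} = \left(K + q\right)^{2} - K$
$r{\left(-2,w{\left(0 \right)} \right)} 39 \left(-44\right) = \left(\left(5 - 2\right)^{2} - 5\right) 39 \left(-44\right) = \left(3^{2} - 5\right) 39 \left(-44\right) = \left(9 - 5\right) 39 \left(-44\right) = 4 \cdot 39 \left(-44\right) = 156 \left(-44\right) = -6864$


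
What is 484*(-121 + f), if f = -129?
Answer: -121000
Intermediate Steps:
484*(-121 + f) = 484*(-121 - 129) = 484*(-250) = -121000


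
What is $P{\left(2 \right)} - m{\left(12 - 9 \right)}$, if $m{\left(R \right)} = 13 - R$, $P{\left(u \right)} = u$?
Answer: $-8$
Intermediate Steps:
$P{\left(2 \right)} - m{\left(12 - 9 \right)} = 2 - \left(13 - \left(12 - 9\right)\right) = 2 - \left(13 - 3\right) = 2 - 10 = -8$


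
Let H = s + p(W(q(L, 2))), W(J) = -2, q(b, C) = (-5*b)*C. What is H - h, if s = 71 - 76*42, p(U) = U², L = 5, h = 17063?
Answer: -20180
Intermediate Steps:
q(b, C) = -5*C*b
s = -3121 (s = 71 - 3192 = -3121)
H = -3117 (H = -3121 + (-2)² = -3121 + 4 = -3117)
H - h = -3117 - 1*17063 = -3117 - 17063 = -20180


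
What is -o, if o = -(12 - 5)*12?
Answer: 84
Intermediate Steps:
o = -84 (o = -7*12 = -1*84 = -84)
-o = -1*(-84) = 84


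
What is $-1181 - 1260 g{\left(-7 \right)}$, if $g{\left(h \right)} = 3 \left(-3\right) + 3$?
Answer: $6379$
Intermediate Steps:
$g{\left(h \right)} = -6$ ($g{\left(h \right)} = -9 + 3 = -6$)
$-1181 - 1260 g{\left(-7 \right)} = -1181 - -7560 = -1181 + 7560 = 6379$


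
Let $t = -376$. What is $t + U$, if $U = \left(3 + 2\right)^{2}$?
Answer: $-351$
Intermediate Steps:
$U = 25$ ($U = 5^{2} = 25$)
$t + U = -376 + 25 = -351$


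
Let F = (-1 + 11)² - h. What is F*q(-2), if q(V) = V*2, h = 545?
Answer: 1780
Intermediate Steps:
F = -445 (F = (-1 + 11)² - 1*545 = 10² - 545 = 100 - 545 = -445)
q(V) = 2*V
F*q(-2) = -890*(-2) = -445*(-4) = 1780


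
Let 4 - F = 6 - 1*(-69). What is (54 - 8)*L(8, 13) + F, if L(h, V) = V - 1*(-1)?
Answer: 573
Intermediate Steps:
F = -71 (F = 4 - (6 - 1*(-69)) = 4 - (6 + 69) = 4 - 1*75 = 4 - 75 = -71)
L(h, V) = 1 + V (L(h, V) = V + 1 = 1 + V)
(54 - 8)*L(8, 13) + F = (54 - 8)*(1 + 13) - 71 = 46*14 - 71 = 644 - 71 = 573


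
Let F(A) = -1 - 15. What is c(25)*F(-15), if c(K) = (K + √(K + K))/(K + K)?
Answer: -8 - 8*√2/5 ≈ -10.263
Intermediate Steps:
F(A) = -16
c(K) = (K + √2*√K)/(2*K) (c(K) = (K + √(2*K))/((2*K)) = (K + √2*√K)*(1/(2*K)) = (K + √2*√K)/(2*K))
c(25)*F(-15) = (½ + √2/(2*√25))*(-16) = (½ + (½)*√2*(⅕))*(-16) = (½ + √2/10)*(-16) = -8 - 8*√2/5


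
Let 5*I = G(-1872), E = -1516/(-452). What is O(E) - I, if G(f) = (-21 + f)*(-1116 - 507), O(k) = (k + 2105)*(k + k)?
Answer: -38327751931/63845 ≈ -6.0033e+5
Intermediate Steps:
E = 379/113 (E = -1516*(-1/452) = 379/113 ≈ 3.3540)
O(k) = 2*k*(2105 + k) (O(k) = (2105 + k)*(2*k) = 2*k*(2105 + k))
G(f) = 34083 - 1623*f (G(f) = (-21 + f)*(-1623) = 34083 - 1623*f)
I = 3072339/5 (I = (34083 - 1623*(-1872))/5 = (34083 + 3038256)/5 = (⅕)*3072339 = 3072339/5 ≈ 6.1447e+5)
O(E) - I = 2*(379/113)*(2105 + 379/113) - 1*3072339/5 = 2*(379/113)*(238244/113) - 3072339/5 = 180588952/12769 - 3072339/5 = -38327751931/63845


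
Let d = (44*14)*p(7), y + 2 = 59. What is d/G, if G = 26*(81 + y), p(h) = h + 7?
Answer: 2156/897 ≈ 2.4036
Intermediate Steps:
p(h) = 7 + h
y = 57 (y = -2 + 59 = 57)
G = 3588 (G = 26*(81 + 57) = 26*138 = 3588)
d = 8624 (d = (44*14)*(7 + 7) = 616*14 = 8624)
d/G = 8624/3588 = 8624*(1/3588) = 2156/897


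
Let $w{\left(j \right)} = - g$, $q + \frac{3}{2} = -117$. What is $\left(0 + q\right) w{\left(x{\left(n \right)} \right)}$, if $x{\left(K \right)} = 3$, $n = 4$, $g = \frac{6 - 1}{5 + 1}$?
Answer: $\frac{395}{4} \approx 98.75$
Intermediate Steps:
$q = - \frac{237}{2}$ ($q = - \frac{3}{2} - 117 = - \frac{237}{2} \approx -118.5$)
$g = \frac{5}{6} \approx 0.83333$
$w{\left(j \right)} = - \frac{5}{6}$ ($w{\left(j \right)} = \left(-1\right) \frac{5}{6} = - \frac{5}{6}$)
$\left(0 + q\right) w{\left(x{\left(n \right)} \right)} = \left(0 - \frac{237}{2}\right) \left(- \frac{5}{6}\right) = \left(- \frac{237}{2}\right) \left(- \frac{5}{6}\right) = \frac{395}{4}$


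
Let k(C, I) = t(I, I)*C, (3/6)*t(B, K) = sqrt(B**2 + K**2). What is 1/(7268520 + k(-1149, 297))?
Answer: 302855/2162489754597 + 37917*sqrt(2)/2883319672796 ≈ 1.5865e-7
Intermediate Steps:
t(B, K) = 2*sqrt(B**2 + K**2)
k(C, I) = 2*C*sqrt(2)*sqrt(I**2) (k(C, I) = (2*sqrt(I**2 + I**2))*C = (2*sqrt(2*I**2))*C = (2*(sqrt(2)*sqrt(I**2)))*C = (2*sqrt(2)*sqrt(I**2))*C = 2*C*sqrt(2)*sqrt(I**2))
1/(7268520 + k(-1149, 297)) = 1/(7268520 + 2*(-1149)*sqrt(2)*sqrt(297**2)) = 1/(7268520 + 2*(-1149)*sqrt(2)*sqrt(88209)) = 1/(7268520 + 2*(-1149)*sqrt(2)*297) = 1/(7268520 - 682506*sqrt(2))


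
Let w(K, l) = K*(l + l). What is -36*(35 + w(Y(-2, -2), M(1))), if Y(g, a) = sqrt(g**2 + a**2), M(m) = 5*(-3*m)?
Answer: -1260 + 2160*sqrt(2) ≈ 1794.7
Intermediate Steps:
M(m) = -15*m
Y(g, a) = sqrt(a**2 + g**2)
w(K, l) = 2*K*l (w(K, l) = K*(2*l) = 2*K*l)
-36*(35 + w(Y(-2, -2), M(1))) = -36*(35 + 2*sqrt((-2)**2 + (-2)**2)*(-15*1)) = -36*(35 + 2*sqrt(4 + 4)*(-15)) = -36*(35 + 2*sqrt(8)*(-15)) = -36*(35 + 2*(2*sqrt(2))*(-15)) = -36*(35 - 60*sqrt(2)) = -1260 + 2160*sqrt(2)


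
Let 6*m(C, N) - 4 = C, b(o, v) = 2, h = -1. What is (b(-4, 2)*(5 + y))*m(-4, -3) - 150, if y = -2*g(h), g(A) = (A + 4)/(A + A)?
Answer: -150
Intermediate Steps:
m(C, N) = ⅔ + C/6
g(A) = (4 + A)/(2*A) (g(A) = (4 + A)/((2*A)) = (4 + A)*(1/(2*A)) = (4 + A)/(2*A))
y = 3 (y = -(4 - 1)/(-1) = -(-1)*3 = -2*(-3/2) = 3)
(b(-4, 2)*(5 + y))*m(-4, -3) - 150 = (2*(5 + 3))*(⅔ + (⅙)*(-4)) - 150 = (2*8)*(⅔ - ⅔) - 150 = 16*0 - 150 = 0 - 150 = -150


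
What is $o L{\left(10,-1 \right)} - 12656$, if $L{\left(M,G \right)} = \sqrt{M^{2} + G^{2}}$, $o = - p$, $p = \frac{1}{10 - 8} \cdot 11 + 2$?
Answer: $-12656 - \frac{15 \sqrt{101}}{2} \approx -12731.0$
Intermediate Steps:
$p = \frac{15}{2}$ ($p = \frac{1}{2} \cdot 11 + 2 = \frac{11}{2} + 2 = \frac{15}{2} \approx 7.5$)
$o = - \frac{15}{2}$ ($o = \left(-1\right) \frac{15}{2} = - \frac{15}{2} \approx -7.5$)
$L{\left(M,G \right)} = \sqrt{G^{2} + M^{2}}$
$o L{\left(10,-1 \right)} - 12656 = - \frac{15 \sqrt{\left(-1\right)^{2} + 10^{2}}}{2} - 12656 = - \frac{15 \sqrt{1 + 100}}{2} - 12656 = - \frac{15 \sqrt{101}}{2} - 12656 = -12656 - \frac{15 \sqrt{101}}{2}$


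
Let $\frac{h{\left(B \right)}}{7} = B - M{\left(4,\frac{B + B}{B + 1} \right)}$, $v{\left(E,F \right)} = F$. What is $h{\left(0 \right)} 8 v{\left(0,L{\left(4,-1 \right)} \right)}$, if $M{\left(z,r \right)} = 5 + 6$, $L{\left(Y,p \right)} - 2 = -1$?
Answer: $-616$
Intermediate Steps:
$L{\left(Y,p \right)} = 1$ ($L{\left(Y,p \right)} = 2 - 1 = 1$)
$M{\left(z,r \right)} = 11$
$h{\left(B \right)} = -77 + 7 B$ ($h{\left(B \right)} = 7 \left(B - 11\right) = 7 \left(-11 + B\right) = -77 + 7 B$)
$h{\left(0 \right)} 8 v{\left(0,L{\left(4,-1 \right)} \right)} = \left(-77 + 7 \cdot 0\right) 8 \cdot 1 = \left(-77 + 0\right) 8 \cdot 1 = \left(-77\right) 8 \cdot 1 = \left(-616\right) 1 = -616$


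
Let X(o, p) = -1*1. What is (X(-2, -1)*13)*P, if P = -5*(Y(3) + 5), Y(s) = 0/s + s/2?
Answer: 845/2 ≈ 422.50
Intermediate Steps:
Y(s) = s/2 (Y(s) = 0 + s*(½) = 0 + s/2 = s/2)
X(o, p) = -1
P = -65/2 (P = -5*((½)*3 + 5) = -5*(3/2 + 5) = -5*13/2 = -65/2 ≈ -32.500)
(X(-2, -1)*13)*P = -1*13*(-65/2) = -13*(-65/2) = 845/2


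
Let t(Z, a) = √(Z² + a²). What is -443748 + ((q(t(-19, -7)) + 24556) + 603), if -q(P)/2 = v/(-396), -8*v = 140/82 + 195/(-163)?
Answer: -4431129578023/10585872 ≈ -4.1859e+5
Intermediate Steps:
v = -3415/53464 (v = -(140/82 + 195/(-163))/8 = -(140*(1/82) + 195*(-1/163))/8 = -(70/41 - 195/163)/8 = -⅛*3415/6683 = -3415/53464 ≈ -0.063875)
q(P) = -3415/10585872 (q(P) = -(-3415)/(26732*(-396)) = -(-3415)*(-1)/(26732*396) = -2*3415/21171744 = -3415/10585872)
-443748 + ((q(t(-19, -7)) + 24556) + 603) = -443748 + ((-3415/10585872 + 24556) + 603) = -443748 + (259946669417/10585872 + 603) = -443748 + 266329950233/10585872 = -4431129578023/10585872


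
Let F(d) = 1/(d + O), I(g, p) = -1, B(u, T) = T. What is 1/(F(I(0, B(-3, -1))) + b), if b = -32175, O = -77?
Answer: -78/2509651 ≈ -3.1080e-5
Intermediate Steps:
F(d) = 1/(-77 + d) (F(d) = 1/(d - 77) = 1/(-77 + d))
1/(F(I(0, B(-3, -1))) + b) = 1/(1/(-77 - 1) - 32175) = 1/(1/(-78) - 32175) = 1/(-1/78 - 32175) = 1/(-2509651/78) = -78/2509651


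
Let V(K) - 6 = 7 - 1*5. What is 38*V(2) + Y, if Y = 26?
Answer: 330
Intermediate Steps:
V(K) = 8 (V(K) = 6 + (7 - 1*5) = 6 + (7 - 5) = 6 + 2 = 8)
38*V(2) + Y = 38*8 + 26 = 304 + 26 = 330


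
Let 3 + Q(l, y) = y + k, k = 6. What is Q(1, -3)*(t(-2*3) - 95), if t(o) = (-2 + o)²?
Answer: 0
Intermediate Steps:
Q(l, y) = 3 + y (Q(l, y) = -3 + (y + 6) = -3 + (6 + y) = 3 + y)
Q(1, -3)*(t(-2*3) - 95) = (3 - 3)*((-2 - 2*3)² - 95) = 0*((-2 - 6)² - 95) = 0*((-8)² - 95) = 0*(64 - 95) = 0*(-31) = 0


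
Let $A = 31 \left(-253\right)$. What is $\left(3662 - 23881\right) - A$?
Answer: $-12376$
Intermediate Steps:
$A = -7843$
$\left(3662 - 23881\right) - A = \left(3662 - 23881\right) - -7843 = \left(3662 - 23881\right) + 7843 = -20219 + 7843 = -12376$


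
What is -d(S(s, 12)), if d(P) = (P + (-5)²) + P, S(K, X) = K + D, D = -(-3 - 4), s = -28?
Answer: 17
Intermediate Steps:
D = 7 (D = -1*(-7) = 7)
S(K, X) = 7 + K (S(K, X) = K + 7 = 7 + K)
d(P) = 25 + 2*P (d(P) = (P + 25) + P = (25 + P) + P = 25 + 2*P)
-d(S(s, 12)) = -(25 + 2*(7 - 28)) = -(25 + 2*(-21)) = -(25 - 42) = -1*(-17) = 17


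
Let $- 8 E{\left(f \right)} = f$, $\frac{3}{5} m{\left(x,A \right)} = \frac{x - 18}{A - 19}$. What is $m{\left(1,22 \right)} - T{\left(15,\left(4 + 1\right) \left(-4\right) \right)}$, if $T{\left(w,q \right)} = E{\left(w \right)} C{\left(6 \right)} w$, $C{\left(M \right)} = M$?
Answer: $\frac{5735}{36} \approx 159.31$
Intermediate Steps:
$m{\left(x,A \right)} = \frac{5 \left(-18 + x\right)}{3 \left(-19 + A\right)}$ ($m{\left(x,A \right)} = \frac{5 \frac{x - 18}{A - 19}}{3} = \frac{5 \frac{-18 + x}{-19 + A}}{3} = \frac{5 \left(-18 + x\right)}{3 \left(-19 + A\right)}$)
$E{\left(f \right)} = - \frac{f}{8}$
$T{\left(w,q \right)} = - \frac{3 w^{2}}{4}$ ($T{\left(w,q \right)} = - \frac{w}{8} \cdot 6 w = - \frac{3 w}{4} w = - \frac{3 w^{2}}{4}$)
$m{\left(1,22 \right)} - T{\left(15,\left(4 + 1\right) \left(-4\right) \right)} = \frac{5 \left(-18 + 1\right)}{3 \left(-19 + 22\right)} - - \frac{3 \cdot 15^{2}}{4} = \frac{5}{3} \cdot \frac{1}{3} \left(-17\right) - \left(- \frac{3}{4}\right) 225 = \frac{5}{3} \cdot \frac{1}{3} \left(-17\right) - - \frac{675}{4} = - \frac{85}{9} + \frac{675}{4} = \frac{5735}{36}$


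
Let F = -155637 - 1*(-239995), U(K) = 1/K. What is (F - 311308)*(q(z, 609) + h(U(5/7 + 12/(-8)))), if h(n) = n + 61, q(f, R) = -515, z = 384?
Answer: 1136565600/11 ≈ 1.0332e+8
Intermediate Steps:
h(n) = 61 + n
F = 84358 (F = -155637 + 239995 = 84358)
(F - 311308)*(q(z, 609) + h(U(5/7 + 12/(-8)))) = (84358 - 311308)*(-515 + (61 + 1/(5/7 + 12/(-8)))) = -226950*(-515 + (61 + 1/(5*(1/7) + 12*(-1/8)))) = -226950*(-515 + (61 + 1/(5/7 - 3/2))) = -226950*(-515 + (61 + 1/(-11/14))) = -226950*(-515 + (61 - 14/11)) = -226950*(-515 + 657/11) = -226950*(-5008/11) = 1136565600/11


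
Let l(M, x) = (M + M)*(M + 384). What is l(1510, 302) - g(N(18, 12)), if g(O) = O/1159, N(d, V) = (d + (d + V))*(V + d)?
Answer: 6629339480/1159 ≈ 5.7199e+6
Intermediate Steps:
N(d, V) = (V + d)*(V + 2*d) (N(d, V) = (d + (V + d))*(V + d) = (V + 2*d)*(V + d) = (V + d)*(V + 2*d))
g(O) = O/1159 (g(O) = O*(1/1159) = O/1159)
l(M, x) = 2*M*(384 + M) (l(M, x) = (2*M)*(384 + M) = 2*M*(384 + M))
l(1510, 302) - g(N(18, 12)) = 2*1510*(384 + 1510) - (12**2 + 2*18**2 + 3*12*18)/1159 = 2*1510*1894 - (144 + 2*324 + 648)/1159 = 5719880 - (144 + 648 + 648)/1159 = 5719880 - 1440/1159 = 6629339480/1159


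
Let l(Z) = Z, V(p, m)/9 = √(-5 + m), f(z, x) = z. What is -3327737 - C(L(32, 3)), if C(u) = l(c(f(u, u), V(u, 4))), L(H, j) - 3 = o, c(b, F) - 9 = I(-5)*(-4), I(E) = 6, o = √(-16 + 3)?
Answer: -3327722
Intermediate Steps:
o = I*√13 (o = √(-13) = I*√13 ≈ 3.6056*I)
V(p, m) = 9*√(-5 + m)
c(b, F) = -15 (c(b, F) = 9 + 6*(-4) = 9 - 24 = -15)
L(H, j) = 3 + I*√13
C(u) = -15
-3327737 - C(L(32, 3)) = -3327737 - 1*(-15) = -3327737 + 15 = -3327722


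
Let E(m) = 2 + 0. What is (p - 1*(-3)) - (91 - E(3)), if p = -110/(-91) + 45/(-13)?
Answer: -8031/91 ≈ -88.253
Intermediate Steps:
E(m) = 2
p = -205/91 (p = -110*(-1/91) + 45*(-1/13) = 110/91 - 45/13 = -205/91 ≈ -2.2527)
(p - 1*(-3)) - (91 - E(3)) = (-205/91 - 1*(-3)) - (91 - 1*2) = (-205/91 + 3) - (91 - 2) = 68/91 - 1*89 = 68/91 - 89 = -8031/91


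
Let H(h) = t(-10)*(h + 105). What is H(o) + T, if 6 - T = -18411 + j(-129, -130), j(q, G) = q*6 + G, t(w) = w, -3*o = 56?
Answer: 55373/3 ≈ 18458.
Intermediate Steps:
o = -56/3 (o = -⅓*56 = -56/3 ≈ -18.667)
j(q, G) = G + 6*q (j(q, G) = 6*q + G = G + 6*q)
H(h) = -1050 - 10*h (H(h) = -10*(h + 105) = -10*(105 + h) = -1050 - 10*h)
T = 19321 (T = 6 - (-18411 + (-130 + 6*(-129))) = 6 - (-18411 + (-130 - 774)) = 6 - (-18411 - 904) = 6 - 1*(-19315) = 6 + 19315 = 19321)
H(o) + T = (-1050 - 10*(-56/3)) + 19321 = (-1050 + 560/3) + 19321 = -2590/3 + 19321 = 55373/3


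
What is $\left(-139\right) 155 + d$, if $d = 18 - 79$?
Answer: $-21606$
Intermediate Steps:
$d = -61$ ($d = 18 - 79 = -61$)
$\left(-139\right) 155 + d = \left(-139\right) 155 - 61 = -21545 - 61 = -21606$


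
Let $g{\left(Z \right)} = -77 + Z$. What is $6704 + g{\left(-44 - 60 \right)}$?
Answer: $6523$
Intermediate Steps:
$6704 + g{\left(-44 - 60 \right)} = 6704 - 181 = 6523$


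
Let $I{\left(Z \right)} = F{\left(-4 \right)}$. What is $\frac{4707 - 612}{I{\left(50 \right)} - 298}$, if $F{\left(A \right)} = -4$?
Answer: $- \frac{4095}{302} \approx -13.56$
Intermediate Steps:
$I{\left(Z \right)} = -4$
$\frac{4707 - 612}{I{\left(50 \right)} - 298} = \frac{4707 - 612}{-4 - 298} = \frac{4095}{-302} = 4095 \left(- \frac{1}{302}\right) = - \frac{4095}{302}$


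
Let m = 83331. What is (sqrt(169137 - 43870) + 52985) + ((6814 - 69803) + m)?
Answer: 73327 + 19*sqrt(347) ≈ 73681.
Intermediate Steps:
(sqrt(169137 - 43870) + 52985) + ((6814 - 69803) + m) = (sqrt(169137 - 43870) + 52985) + ((6814 - 69803) + 83331) = (sqrt(125267) + 52985) + (-62989 + 83331) = (19*sqrt(347) + 52985) + 20342 = (52985 + 19*sqrt(347)) + 20342 = 73327 + 19*sqrt(347)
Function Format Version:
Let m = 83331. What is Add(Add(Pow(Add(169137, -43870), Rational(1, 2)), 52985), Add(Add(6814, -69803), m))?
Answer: Add(73327, Mul(19, Pow(347, Rational(1, 2)))) ≈ 73681.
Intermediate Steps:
Add(Add(Pow(Add(169137, -43870), Rational(1, 2)), 52985), Add(Add(6814, -69803), m)) = Add(Add(Pow(Add(169137, -43870), Rational(1, 2)), 52985), Add(Add(6814, -69803), 83331)) = Add(Add(Pow(125267, Rational(1, 2)), 52985), Add(-62989, 83331)) = Add(Add(Mul(19, Pow(347, Rational(1, 2))), 52985), 20342) = Add(Add(52985, Mul(19, Pow(347, Rational(1, 2)))), 20342) = Add(73327, Mul(19, Pow(347, Rational(1, 2))))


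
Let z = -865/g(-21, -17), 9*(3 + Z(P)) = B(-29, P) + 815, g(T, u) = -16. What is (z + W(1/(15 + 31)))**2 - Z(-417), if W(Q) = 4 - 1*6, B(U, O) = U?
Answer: 2016899/768 ≈ 2626.2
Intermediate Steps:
W(Q) = -2 (W(Q) = 4 - 6 = -2)
Z(P) = 253/3 (Z(P) = -3 + (-29 + 815)/9 = -3 + (1/9)*786 = -3 + 262/3 = 253/3)
z = 865/16 (z = -865/(-16) = -865*(-1/16) = 865/16 ≈ 54.063)
(z + W(1/(15 + 31)))**2 - Z(-417) = (865/16 - 2)**2 - 1*253/3 = (833/16)**2 - 253/3 = 693889/256 - 253/3 = 2016899/768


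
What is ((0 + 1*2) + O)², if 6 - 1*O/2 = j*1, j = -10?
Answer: 1156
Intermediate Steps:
O = 32 (O = 12 - (-20) = 12 - 2*(-10) = 12 + 20 = 32)
((0 + 1*2) + O)² = ((0 + 1*2) + 32)² = ((0 + 2) + 32)² = (2 + 32)² = 34² = 1156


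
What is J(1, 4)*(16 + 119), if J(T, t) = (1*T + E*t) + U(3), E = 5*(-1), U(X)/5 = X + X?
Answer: 1485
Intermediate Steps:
U(X) = 10*X (U(X) = 5*(X + X) = 5*(2*X) = 10*X)
E = -5
J(T, t) = 30 + T - 5*t (J(T, t) = (1*T - 5*t) + 10*3 = (T - 5*t) + 30 = 30 + T - 5*t)
J(1, 4)*(16 + 119) = (30 + 1 - 5*4)*(16 + 119) = (30 + 1 - 20)*135 = 11*135 = 1485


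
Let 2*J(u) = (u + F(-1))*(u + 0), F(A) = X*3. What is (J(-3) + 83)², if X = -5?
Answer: 12100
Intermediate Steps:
F(A) = -15 (F(A) = -5*3 = -15)
J(u) = u*(-15 + u)/2 (J(u) = ((u - 15)*(u + 0))/2 = ((-15 + u)*u)/2 = (u*(-15 + u))/2 = u*(-15 + u)/2)
(J(-3) + 83)² = ((½)*(-3)*(-15 - 3) + 83)² = ((½)*(-3)*(-18) + 83)² = (27 + 83)² = 110² = 12100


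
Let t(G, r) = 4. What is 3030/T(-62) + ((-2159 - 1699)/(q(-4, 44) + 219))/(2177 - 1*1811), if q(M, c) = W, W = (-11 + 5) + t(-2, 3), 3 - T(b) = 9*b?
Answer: 13249129/2475319 ≈ 5.3525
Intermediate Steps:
T(b) = 3 - 9*b
W = -2 (W = (-11 + 5) + 4 = -6 + 4 = -2)
q(M, c) = -2
3030/T(-62) + ((-2159 - 1699)/(q(-4, 44) + 219))/(2177 - 1*1811) = 3030/(3 - 9*(-62)) + ((-2159 - 1699)/(-2 + 219))/(2177 - 1*1811) = 3030/(3 + 558) + (-3858/217)/(2177 - 1811) = 3030/561 - 3858*1/217/366 = 3030*(1/561) - 3858/217*1/366 = 1010/187 - 643/13237 = 13249129/2475319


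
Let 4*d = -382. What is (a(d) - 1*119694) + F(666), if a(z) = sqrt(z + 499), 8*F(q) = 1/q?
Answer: -637729631/5328 + sqrt(1614)/2 ≈ -1.1967e+5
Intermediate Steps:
d = -191/2 (d = (1/4)*(-382) = -191/2 ≈ -95.500)
F(q) = 1/(8*q)
a(z) = sqrt(499 + z)
(a(d) - 1*119694) + F(666) = (sqrt(499 - 191/2) - 1*119694) + (1/8)/666 = (sqrt(807/2) - 119694) + (1/8)*(1/666) = (sqrt(1614)/2 - 119694) + 1/5328 = (-119694 + sqrt(1614)/2) + 1/5328 = -637729631/5328 + sqrt(1614)/2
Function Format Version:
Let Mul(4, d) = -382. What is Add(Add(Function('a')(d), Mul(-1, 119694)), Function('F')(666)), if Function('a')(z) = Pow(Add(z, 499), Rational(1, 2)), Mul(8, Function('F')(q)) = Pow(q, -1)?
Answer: Add(Rational(-637729631, 5328), Mul(Rational(1, 2), Pow(1614, Rational(1, 2)))) ≈ -1.1967e+5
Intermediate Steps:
d = Rational(-191, 2) (d = Mul(Rational(1, 4), -382) = Rational(-191, 2) ≈ -95.500)
Function('F')(q) = Mul(Rational(1, 8), Pow(q, -1))
Function('a')(z) = Pow(Add(499, z), Rational(1, 2))
Add(Add(Function('a')(d), Mul(-1, 119694)), Function('F')(666)) = Add(Add(Pow(Add(499, Rational(-191, 2)), Rational(1, 2)), Mul(-1, 119694)), Mul(Rational(1, 8), Pow(666, -1))) = Add(Add(Pow(Rational(807, 2), Rational(1, 2)), -119694), Mul(Rational(1, 8), Rational(1, 666))) = Add(Add(Mul(Rational(1, 2), Pow(1614, Rational(1, 2))), -119694), Rational(1, 5328)) = Add(Add(-119694, Mul(Rational(1, 2), Pow(1614, Rational(1, 2)))), Rational(1, 5328)) = Add(Rational(-637729631, 5328), Mul(Rational(1, 2), Pow(1614, Rational(1, 2))))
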